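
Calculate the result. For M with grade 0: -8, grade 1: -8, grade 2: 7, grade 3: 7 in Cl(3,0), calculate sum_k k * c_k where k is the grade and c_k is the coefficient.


Grade-weighted sum = sum of grade_k * coefficient_k
0*(-8) = 0
1*(-8) = -8
2*7 = 14
3*7 = 21
Total = 0 + (-8) + 14 + 21 = 27


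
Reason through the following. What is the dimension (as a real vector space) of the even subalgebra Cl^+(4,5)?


Even subalgebra dimension = 2^(n-1)
n = 4 + 5 = 9
2^(9 - 1) = 2^8 = 256
Verification: sum of C(9,k) for even k = 1 + 36 + 126 + 84 + 9 = 256
Result = 256


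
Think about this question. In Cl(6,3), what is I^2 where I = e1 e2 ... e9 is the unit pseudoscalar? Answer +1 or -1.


The pseudoscalar I = e1...e_n (product of all n generators) of Cl(p,q) satisfies I^2 = (-1)^(q + n(n-1)/2).
p = 6, q = 3, n = p + q = 9
n(n-1)/2 = 9 * 8 / 2 = 36
Exponent = q + n(n-1)/2 = 3 + 36 = 39
I^2 = (-1)^39 = -1


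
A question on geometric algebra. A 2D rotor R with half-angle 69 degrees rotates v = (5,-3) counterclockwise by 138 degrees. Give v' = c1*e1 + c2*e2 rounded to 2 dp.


Rotor R = cos(69deg) - sin(69deg)*e12
Rotation angle theta = 2 * 69 = 138 degrees
v' = R*v*~R rotates v by theta.
cos(138deg) = -0.7431, sin(138deg) = 0.6691
v'_1 = 5*cos(138deg) - (-3)*sin(138deg)
= 5*(-0.7431) - (-3)*0.6691
= -1.71
v'_2 = 5*sin(138deg) + (-3)*cos(138deg)
= 5*0.6691 + (-3)*(-0.7431)
= 5.58
v' = -1.71*e1 + 5.58*e2


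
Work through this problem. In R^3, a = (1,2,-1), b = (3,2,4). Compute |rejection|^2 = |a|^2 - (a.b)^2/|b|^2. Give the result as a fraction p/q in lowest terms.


|a|^2 = 1^2 + 2^2 + (-1)^2 = 6
|b|^2 = 3^2 + 2^2 + 4^2 = 29
a . b = 1*3 + 2*2 + (-1)*4 = 3
(a.b)^2 = 3^2 = 9
|rej|^2 = 6 - 9/29
= (174 - 9)/29
= 165/29
In lowest terms: 165/29


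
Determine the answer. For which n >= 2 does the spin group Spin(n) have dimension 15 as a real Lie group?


dim Spin(n) = dim so(n) = n(n-1)/2.
Solve n(n-1)/2 = 15, i.e. n^2 - n - 30 = 0.
Discriminant = 1 + 8*15 = 121
n = (1 + sqrt(121))/2 = (1 + 11)/2 = 6


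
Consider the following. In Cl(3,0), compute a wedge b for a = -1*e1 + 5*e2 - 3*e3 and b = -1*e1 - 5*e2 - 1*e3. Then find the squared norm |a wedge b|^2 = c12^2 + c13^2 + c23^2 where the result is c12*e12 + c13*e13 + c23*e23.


a wedge b = (a1*b2 - a2*b1)*e12 + (a1*b3 - a3*b1)*e13 + (a2*b3 - a3*b2)*e23
e12 coeff: (-1)*(-5) - 5*(-1) = 5 - (-5) = 10
e13 coeff: (-1)*(-1) - (-3)*(-1) = 1 - 3 = -2
e23 coeff: 5*(-1) - (-3)*(-5) = -5 - 15 = -20
|a wedge b|^2 = 10^2 + (-2)^2 + (-20)^2
= 100 + 4 + 400
= 504


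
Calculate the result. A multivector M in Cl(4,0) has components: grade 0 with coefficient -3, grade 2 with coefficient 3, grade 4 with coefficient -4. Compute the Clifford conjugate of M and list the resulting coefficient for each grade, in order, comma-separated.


Clifford conjugate sign for grade k: (-1)^(k(k+1)/2)
Grade 0: (-1)^(0*1/2) = (-1)^0 = 1, coeff -3 -> -3
Grade 2: (-1)^(2*3/2) = (-1)^3 = -1, coeff 3 -> -3
Grade 4: (-1)^(4*5/2) = (-1)^10 = 1, coeff -4 -> -4
Conjugated coefficients: -3, -3, -4


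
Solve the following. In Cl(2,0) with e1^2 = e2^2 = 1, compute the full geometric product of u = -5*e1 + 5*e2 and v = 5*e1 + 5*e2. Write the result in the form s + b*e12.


Expand: (-5*e1 + 5*e2)(5*e1 + 5*e2)
= (-5)*5*e1e1 + (-5)*5*e1e2 + 5*5*e2e1 + 5*5*e2e2
Using e1^2 = e2^2 = 1, e2e1 = -e1e2:
Scalar part s = (-5)*5 + 5*5 = -25 + 25 = 0
Bivector part b = (-5)*5 - 5*5 = -25 - 25 = -50
uv = 0 - 50*e12


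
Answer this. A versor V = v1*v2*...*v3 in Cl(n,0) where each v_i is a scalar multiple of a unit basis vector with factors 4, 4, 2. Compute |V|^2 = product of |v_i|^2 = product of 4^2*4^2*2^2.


Each vector v_i has |v_i|^2 = s_i^2
Squared scales: 4^2 = 16, 4^2 = 16, 2^2 = 4
|V|^2 = 16 * 16 * 4
= 1024


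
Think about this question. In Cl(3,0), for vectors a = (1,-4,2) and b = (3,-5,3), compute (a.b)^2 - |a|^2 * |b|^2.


a . b = 1*3 + (-4)*(-5) + 2*3
= 3 + 20 + 6 = 29
|a|^2 = 1^2 + (-4)^2 + 2^2 = 21
|b|^2 = 3^2 + (-5)^2 + 3^2 = 43
(a.b)^2 = 29^2 = 841
|a|^2 * |b|^2 = 21 * 43 = 903
Result = 841 - 903 = -62


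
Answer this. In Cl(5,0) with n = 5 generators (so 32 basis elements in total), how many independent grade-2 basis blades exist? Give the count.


Number of grade-k basis blades in Cl(p,q) with n = p + q is C(n, k).
n = 5 + 0 = 5
C(5, 2) = 5! / (2! * 3!)
= 120 / (2 * 6)
= 10


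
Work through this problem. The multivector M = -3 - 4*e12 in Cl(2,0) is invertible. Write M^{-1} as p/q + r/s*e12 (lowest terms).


M = -3 - 4*e12, where e12^2 = -1.
Since M commutes with its reverse ~M = a - b*e12, M * ~M = a^2 - b^2*e12^2 = a^2 + b^2.
So M^{-1} = ~M / (a^2 + b^2) = (a - b*e12)/(a^2 + b^2).
a^2 + b^2 = 9 + 16 = 25
Scalar part = -3/25 = -3/25
Bivector coeff = 4/25 = 4/25
M^{-1} = -3/25 + 4/25*e12


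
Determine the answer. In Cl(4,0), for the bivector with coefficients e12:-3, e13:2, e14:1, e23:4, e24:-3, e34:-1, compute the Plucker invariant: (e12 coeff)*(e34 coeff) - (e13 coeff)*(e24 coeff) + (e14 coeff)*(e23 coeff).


Plucker relation: af - be + cd
a*f = (-3)*(-1) = 3
b*e = 2*(-3) = -6
c*d = 1*4 = 4
af - be + cd = 3 - (-6) + 4
= 13


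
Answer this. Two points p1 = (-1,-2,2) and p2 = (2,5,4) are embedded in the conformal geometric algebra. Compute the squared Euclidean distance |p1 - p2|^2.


p1 - p2 = (-3, -7, -2)
|p1 - p2|^2 = (-3)^2 + (-7)^2 + (-2)^2
= 9 + 49 + 4
= 62


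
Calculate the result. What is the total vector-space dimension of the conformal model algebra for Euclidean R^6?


The conformal model of R^6 uses Cl(7,1): the 6 Euclidean generators plus two extra orthogonal generators e+ (e+^2 = +1) and e- (e-^2 = -1), from which the null vectors e0, einf are built.
Number of generators m = 6 + 2 = 8.
dim Cl(p,q) = 2^m = 2^8 = 256


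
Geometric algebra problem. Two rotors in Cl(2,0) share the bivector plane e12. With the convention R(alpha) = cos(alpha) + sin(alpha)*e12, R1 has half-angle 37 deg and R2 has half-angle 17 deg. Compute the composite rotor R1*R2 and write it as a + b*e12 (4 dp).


Same-plane rotors commute and their half-angles add:
R1*R2 = cos(a1 + a2) + sin(a1 + a2)*e12.
a1 + a2 = 37 + 17 = 54 deg
cos(54 deg) = 0.5878
sin(54 deg) = 0.8090
R1*R2 = 0.5878 + 0.8090*e12


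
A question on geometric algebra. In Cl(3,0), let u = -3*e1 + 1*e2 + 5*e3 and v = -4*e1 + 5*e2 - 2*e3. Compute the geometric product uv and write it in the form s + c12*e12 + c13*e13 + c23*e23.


In Cl(3,0): e_i^2 = 1, e_ie_j = -e_je_i for i != j.
Scalar part = u . v = (-3)*(-4) + 1*5 + 5*(-2)
= 12 + 5 + (-10) = 7
e12 coeff = (-3)*5 - 1*(-4) = -15 - (-4) = -11
e13 coeff = (-3)*(-2) - 5*(-4) = 6 - (-20) = 26
e23 coeff = 1*(-2) - 5*5 = -2 - 25 = -27
uv = 7 - 11*e12 + 26*e13 - 27*e23


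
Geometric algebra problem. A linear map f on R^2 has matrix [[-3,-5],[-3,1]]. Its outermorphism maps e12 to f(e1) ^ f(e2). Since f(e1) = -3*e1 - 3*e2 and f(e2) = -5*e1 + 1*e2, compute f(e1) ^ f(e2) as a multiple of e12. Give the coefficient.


The outermorphism of a linear map f sends e1^e2 to f(e1)^f(e2).
f(e1) = -3*e1 - 3*e2
f(e2) = -5*e1 + 1*e2
f(e1) ^ f(e2) = (-3*e1 - 3*e2) ^ (-5*e1 + 1*e2)
= (-3)*1*e12 + (-3)*(-5)*e21
= (-3 - 15)*e12
= -18*e12
Coefficient = -18


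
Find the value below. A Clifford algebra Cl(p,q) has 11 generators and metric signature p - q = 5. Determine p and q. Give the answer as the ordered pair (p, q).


We need p + q = 11 and p - q = 5.
Adding: 2p = 11 + 5 = 16, so p = 8.
Then q = 11 - 8 = 3.
(p, q) = (8, 3)


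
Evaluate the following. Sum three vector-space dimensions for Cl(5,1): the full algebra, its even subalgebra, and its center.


n = 5 + 1 = 6
Total dim = 2^6 = 64
Even subalgebra dim = 2^5 = 32
n is even, so center dim = 1
Sum = 64 + 32 + 1 = 97


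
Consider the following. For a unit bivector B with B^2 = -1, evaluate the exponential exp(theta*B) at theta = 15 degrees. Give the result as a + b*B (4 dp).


For a unit bivector B with B^2 = -1, the exponential series gives
e^(theta*B) = cos(theta) + sin(theta)*B (the GA analogue of Euler's formula).
theta = 15 degrees = 0.261799 rad
cos(15 deg) = 0.9659
sin(15 deg) = 0.2588
exp(theta*B) = 0.9659 + 0.2588*B


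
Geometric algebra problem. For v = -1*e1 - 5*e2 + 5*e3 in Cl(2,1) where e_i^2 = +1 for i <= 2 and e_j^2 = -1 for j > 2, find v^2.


v^2 = sum of c_i^2 * e_i^2
Positive signature terms (e_i^2 = +1): (-1)^2 + (-5)^2 = 26
Negative signature terms (e_j^2 = -1): 5^2 = 25
v^2 = 26 - 25 = 1


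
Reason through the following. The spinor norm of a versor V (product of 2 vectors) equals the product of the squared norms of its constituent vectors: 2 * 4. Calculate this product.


Spinor norm N(V) = |v1|^2 * |v2|^2 * ... * |v2|^2
= 2 * 4
Running product: 2, 8
N(V) = 8


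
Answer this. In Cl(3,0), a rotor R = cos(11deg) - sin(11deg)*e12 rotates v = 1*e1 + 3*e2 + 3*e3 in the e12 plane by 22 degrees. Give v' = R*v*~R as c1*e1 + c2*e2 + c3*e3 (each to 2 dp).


Rotor R = cos(11deg) - sin(11deg)*e12
Rotation angle theta = 2 * 11 = 22 degrees in the e12 plane (e1 -> e2).
The component perpendicular to the plane (e3) is invariant: v'_3 = v3 = 3.00
cos(22deg) = 0.9272, sin(22deg) = 0.3746
v'_1 = v1*cos(theta) - v2*sin(theta) = 1*0.9272 - 3*0.3746 = -0.20
v'_2 = v1*sin(theta) + v2*cos(theta) = 1*0.3746 + 3*0.9272 = 3.16
v' = -0.20*e1 + 3.16*e2 + 3.00*e3


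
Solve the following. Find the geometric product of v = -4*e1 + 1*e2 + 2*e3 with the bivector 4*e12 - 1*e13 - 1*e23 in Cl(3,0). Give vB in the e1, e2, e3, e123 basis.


vB has grade-1 (vector) and grade-3 (trivector) parts: vB = (v _| B) + (v ^ B).
Vector part <vB>_1:
  e1: -v2*b12 - v3*b13 = -(1)*(4) - (2)*(-1) = -2
  e2: v1*b12 - v3*b23 = (-4)*(4) - (2)*(-1) = -14
  e3: v1*b13 + v2*b23 = (-4)*(-1) + (1)*(-1) = 3
Trivector part <vB>_3:
  e123: v1*b23 - v2*b13 + v3*b12 = (-4)*(-1) - (1)*(-1) + (2)*(4) = 13
vB = -2*e1 - 14*e2 + 3*e3 + 13*e123


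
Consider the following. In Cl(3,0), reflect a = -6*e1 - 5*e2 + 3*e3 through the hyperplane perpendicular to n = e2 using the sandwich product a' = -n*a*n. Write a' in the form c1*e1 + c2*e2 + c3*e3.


Reflection formula: a' = -n*a*n, with n = e2 (unit vector, n^2 = 1).
For reflection through hyperplane perp to e2:
The component along e2 flips sign, others stay.
a = (-6, -5, 3)
a' = (-6, 5, 3)
a' = -6*e1 + 5*e2 + 3*e3


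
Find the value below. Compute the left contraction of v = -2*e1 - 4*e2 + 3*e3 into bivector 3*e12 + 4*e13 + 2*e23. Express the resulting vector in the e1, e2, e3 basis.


Left contraction v _| B = <vB>_1 (grade-1 part of the geometric product vB).
Using e1_|e12 = e2, e2_|e12 = -e1, e1_|e13 = e3, e3_|e13 = -e1, e2_|e23 = e3, e3_|e23 = -e2:
e1 coeff: -v2*b12 - v3*b13 = -(-4)*(3) - (3)*(4) = 0
e2 coeff: v1*b12 - v3*b23 = (-2)*(3) - (3)*(2) = -12
e3 coeff: v1*b13 + v2*b23 = (-2)*(4) + (-4)*(2) = -16
v _| B = 0*e1 - 12*e2 - 16*e3


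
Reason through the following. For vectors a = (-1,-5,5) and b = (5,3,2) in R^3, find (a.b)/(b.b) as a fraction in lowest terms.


Projection coefficient = (a . b) / (b . b)
a . b = (-1)*5 + (-5)*3 + 5*2
= -5 + (-15) + 10 = -10
b . b = 5^2 + 3^2 + 2^2
= 25 + 9 + 4 = 38
Coefficient = -10/38
In lowest terms: -5/19


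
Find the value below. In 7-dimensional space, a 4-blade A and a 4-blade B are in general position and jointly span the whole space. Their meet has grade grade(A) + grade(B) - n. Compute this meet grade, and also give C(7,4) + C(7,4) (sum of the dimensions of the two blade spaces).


Meet grade = grade(A) + grade(B) - n
= 4 + 4 - 7 = 1
C(7,4) = 35
C(7,4) = 35
dim_A + dim_B = 35 + 35 = 70


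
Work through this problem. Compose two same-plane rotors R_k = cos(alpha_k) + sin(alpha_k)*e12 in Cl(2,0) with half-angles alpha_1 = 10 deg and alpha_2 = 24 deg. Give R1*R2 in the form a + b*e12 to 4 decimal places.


Same-plane rotors commute and their half-angles add:
R1*R2 = cos(a1 + a2) + sin(a1 + a2)*e12.
a1 + a2 = 10 + 24 = 34 deg
cos(34 deg) = 0.8290
sin(34 deg) = 0.5592
R1*R2 = 0.8290 + 0.5592*e12


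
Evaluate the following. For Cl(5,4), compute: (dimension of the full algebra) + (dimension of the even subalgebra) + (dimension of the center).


n = 5 + 4 = 9
Total dim = 2^9 = 512
Even subalgebra dim = 2^8 = 256
n is odd, so center dim = 2
Sum = 512 + 256 + 2 = 770


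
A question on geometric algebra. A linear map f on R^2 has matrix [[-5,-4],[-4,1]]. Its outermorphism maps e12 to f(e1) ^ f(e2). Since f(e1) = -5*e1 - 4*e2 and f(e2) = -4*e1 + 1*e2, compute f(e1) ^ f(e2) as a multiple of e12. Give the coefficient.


The outermorphism of a linear map f sends e1^e2 to f(e1)^f(e2).
f(e1) = -5*e1 - 4*e2
f(e2) = -4*e1 + 1*e2
f(e1) ^ f(e2) = (-5*e1 - 4*e2) ^ (-4*e1 + 1*e2)
= (-5)*1*e12 + (-4)*(-4)*e21
= (-5 - 16)*e12
= -21*e12
Coefficient = -21


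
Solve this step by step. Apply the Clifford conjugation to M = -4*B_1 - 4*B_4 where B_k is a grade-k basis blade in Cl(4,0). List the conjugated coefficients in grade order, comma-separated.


Clifford conjugate sign for grade k: (-1)^(k(k+1)/2)
Grade 1: (-1)^(1*2/2) = (-1)^1 = -1, coeff -4 -> 4
Grade 4: (-1)^(4*5/2) = (-1)^10 = 1, coeff -4 -> -4
Conjugated coefficients: 4, -4


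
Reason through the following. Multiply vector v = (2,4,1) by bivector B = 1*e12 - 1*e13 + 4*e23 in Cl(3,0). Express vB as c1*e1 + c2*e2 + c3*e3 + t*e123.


vB has grade-1 (vector) and grade-3 (trivector) parts: vB = (v _| B) + (v ^ B).
Vector part <vB>_1:
  e1: -v2*b12 - v3*b13 = -(4)*(1) - (1)*(-1) = -3
  e2: v1*b12 - v3*b23 = (2)*(1) - (1)*(4) = -2
  e3: v1*b13 + v2*b23 = (2)*(-1) + (4)*(4) = 14
Trivector part <vB>_3:
  e123: v1*b23 - v2*b13 + v3*b12 = (2)*(4) - (4)*(-1) + (1)*(1) = 13
vB = -3*e1 - 2*e2 + 14*e3 + 13*e123


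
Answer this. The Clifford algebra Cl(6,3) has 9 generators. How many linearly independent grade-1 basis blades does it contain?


Number of grade-k basis blades in Cl(p,q) with n = p + q is C(n, k).
n = 6 + 3 = 9
C(9, 1) = 9! / (1! * 8!)
= 362880 / (1 * 40320)
= 9


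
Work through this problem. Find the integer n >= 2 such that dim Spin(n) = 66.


dim Spin(n) = dim so(n) = n(n-1)/2.
Solve n(n-1)/2 = 66, i.e. n^2 - n - 132 = 0.
Discriminant = 1 + 8*66 = 529
n = (1 + sqrt(529))/2 = (1 + 23)/2 = 12


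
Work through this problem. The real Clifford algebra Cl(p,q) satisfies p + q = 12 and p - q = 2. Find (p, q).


We need p + q = 12 and p - q = 2.
Adding: 2p = 12 + 2 = 14, so p = 7.
Then q = 12 - 7 = 5.
(p, q) = (7, 5)


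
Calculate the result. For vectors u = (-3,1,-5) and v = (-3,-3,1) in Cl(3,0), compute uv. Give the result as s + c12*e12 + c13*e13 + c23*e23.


In Cl(3,0): e_i^2 = 1, e_ie_j = -e_je_i for i != j.
Scalar part = u . v = (-3)*(-3) + 1*(-3) + (-5)*1
= 9 + (-3) + (-5) = 1
e12 coeff = (-3)*(-3) - 1*(-3) = 9 - (-3) = 12
e13 coeff = (-3)*1 - (-5)*(-3) = -3 - 15 = -18
e23 coeff = 1*1 - (-5)*(-3) = 1 - 15 = -14
uv = 1 + 12*e12 - 18*e13 - 14*e23


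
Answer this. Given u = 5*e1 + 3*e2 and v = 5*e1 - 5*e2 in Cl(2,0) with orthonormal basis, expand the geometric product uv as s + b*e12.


Expand: (5*e1 + 3*e2)(5*e1 - 5*e2)
= 5*5*e1e1 + 5*(-5)*e1e2 + 3*5*e2e1 + 3*(-5)*e2e2
Using e1^2 = e2^2 = 1, e2e1 = -e1e2:
Scalar part s = 5*5 + 3*(-5) = 25 + (-15) = 10
Bivector part b = 5*(-5) - 3*5 = -25 - 15 = -40
uv = 10 - 40*e12


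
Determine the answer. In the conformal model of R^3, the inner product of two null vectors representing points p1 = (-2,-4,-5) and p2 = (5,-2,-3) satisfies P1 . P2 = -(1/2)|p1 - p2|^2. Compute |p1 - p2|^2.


p1 - p2 = (-7, -2, -2)
|p1 - p2|^2 = (-7)^2 + (-2)^2 + (-2)^2
= 49 + 4 + 4
= 57


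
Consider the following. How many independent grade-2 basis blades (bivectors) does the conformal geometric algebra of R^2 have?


The conformal model of R^2 uses Cl(3,1) with m = 2 + 2 = 4 generators.
Number of grade-2 blades = C(m, 2) = C(4, 2)
= 4*3/2 = 6


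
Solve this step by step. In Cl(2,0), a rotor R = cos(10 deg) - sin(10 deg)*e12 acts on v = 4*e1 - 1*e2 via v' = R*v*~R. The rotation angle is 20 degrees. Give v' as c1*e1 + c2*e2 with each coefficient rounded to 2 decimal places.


Rotor R = cos(10deg) - sin(10deg)*e12
Rotation angle theta = 2 * 10 = 20 degrees
v' = R*v*~R rotates v by theta.
cos(20deg) = 0.9397, sin(20deg) = 0.3420
v'_1 = 4*cos(20deg) - (-1)*sin(20deg)
= 4*0.9397 - (-1)*0.3420
= 4.10
v'_2 = 4*sin(20deg) + (-1)*cos(20deg)
= 4*0.3420 + (-1)*0.9397
= 0.43
v' = 4.10*e1 + 0.43*e2


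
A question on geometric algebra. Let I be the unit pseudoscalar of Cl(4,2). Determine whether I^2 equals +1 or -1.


The pseudoscalar I = e1...e_n (product of all n generators) of Cl(p,q) satisfies I^2 = (-1)^(q + n(n-1)/2).
p = 4, q = 2, n = p + q = 6
n(n-1)/2 = 6 * 5 / 2 = 15
Exponent = q + n(n-1)/2 = 2 + 15 = 17
I^2 = (-1)^17 = -1


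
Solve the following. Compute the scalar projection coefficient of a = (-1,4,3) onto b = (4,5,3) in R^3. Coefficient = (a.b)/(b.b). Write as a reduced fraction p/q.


Projection coefficient = (a . b) / (b . b)
a . b = (-1)*4 + 4*5 + 3*3
= -4 + 20 + 9 = 25
b . b = 4^2 + 5^2 + 3^2
= 16 + 25 + 9 = 50
Coefficient = 25/50
In lowest terms: 1/2


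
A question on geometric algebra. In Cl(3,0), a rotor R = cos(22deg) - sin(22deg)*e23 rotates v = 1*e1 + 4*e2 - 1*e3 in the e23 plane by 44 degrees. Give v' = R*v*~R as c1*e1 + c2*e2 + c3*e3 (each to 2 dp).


Rotor R = cos(22deg) - sin(22deg)*e23
Rotation angle theta = 2 * 22 = 44 degrees in the e23 plane (e2 -> e3).
The component perpendicular to the plane (e1) is invariant: v'_1 = v1 = 1.00
cos(44deg) = 0.7193, sin(44deg) = 0.6947
v'_2 = v2*cos(theta) - v3*sin(theta) = 4*0.7193 - (-1)*0.6947 = 3.57
v'_3 = v2*sin(theta) + v3*cos(theta) = 4*0.6947 + (-1)*0.7193 = 2.06
v' = 1.00*e1 + 3.57*e2 + 2.06*e3


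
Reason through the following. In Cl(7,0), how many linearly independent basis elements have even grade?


Even subalgebra dimension = 2^(n-1)
n = 7 + 0 = 7
2^(7 - 1) = 2^6 = 64
Verification: sum of C(7,k) for even k = 1 + 21 + 35 + 7 = 64
Result = 64


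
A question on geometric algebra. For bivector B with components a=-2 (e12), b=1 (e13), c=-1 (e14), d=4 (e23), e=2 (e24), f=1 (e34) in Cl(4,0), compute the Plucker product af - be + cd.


Plucker relation: af - be + cd
a*f = (-2)*1 = -2
b*e = 1*2 = 2
c*d = (-1)*4 = -4
af - be + cd = -2 - 2 + (-4)
= -8


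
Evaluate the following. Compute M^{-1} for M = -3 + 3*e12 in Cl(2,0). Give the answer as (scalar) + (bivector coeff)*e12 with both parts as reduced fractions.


M = -3 + 3*e12, where e12^2 = -1.
Since M commutes with its reverse ~M = a - b*e12, M * ~M = a^2 - b^2*e12^2 = a^2 + b^2.
So M^{-1} = ~M / (a^2 + b^2) = (a - b*e12)/(a^2 + b^2).
a^2 + b^2 = 9 + 9 = 18
Scalar part = -3/18 = -1/6
Bivector coeff = -3/18 = -1/6
M^{-1} = -1/6 - 1/6*e12


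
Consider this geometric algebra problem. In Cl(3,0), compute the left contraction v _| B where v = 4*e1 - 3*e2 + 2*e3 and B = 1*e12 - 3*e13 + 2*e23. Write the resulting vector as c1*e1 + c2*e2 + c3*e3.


Left contraction v _| B = <vB>_1 (grade-1 part of the geometric product vB).
Using e1_|e12 = e2, e2_|e12 = -e1, e1_|e13 = e3, e3_|e13 = -e1, e2_|e23 = e3, e3_|e23 = -e2:
e1 coeff: -v2*b12 - v3*b13 = -(-3)*(1) - (2)*(-3) = 9
e2 coeff: v1*b12 - v3*b23 = (4)*(1) - (2)*(2) = 0
e3 coeff: v1*b13 + v2*b23 = (4)*(-3) + (-3)*(2) = -18
v _| B = 9*e1 + 0*e2 - 18*e3


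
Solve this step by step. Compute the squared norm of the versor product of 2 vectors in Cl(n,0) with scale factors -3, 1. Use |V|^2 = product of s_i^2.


Each vector v_i has |v_i|^2 = s_i^2
Squared scales: (-3)^2 = 9, 1^2 = 1
|V|^2 = 9 * 1
= 9


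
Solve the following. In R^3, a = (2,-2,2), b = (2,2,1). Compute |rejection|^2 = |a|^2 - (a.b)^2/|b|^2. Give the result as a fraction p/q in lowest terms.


|a|^2 = 2^2 + (-2)^2 + 2^2 = 12
|b|^2 = 2^2 + 2^2 + 1^2 = 9
a . b = 2*2 + (-2)*2 + 2*1 = 2
(a.b)^2 = 2^2 = 4
|rej|^2 = 12 - 4/9
= (108 - 4)/9
= 104/9
In lowest terms: 104/9


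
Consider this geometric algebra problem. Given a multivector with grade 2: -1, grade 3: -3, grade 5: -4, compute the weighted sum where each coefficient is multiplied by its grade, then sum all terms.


Grade-weighted sum = sum of grade_k * coefficient_k
2*(-1) = -2
3*(-3) = -9
5*(-4) = -20
Total = -2 + (-9) + (-20) = -31


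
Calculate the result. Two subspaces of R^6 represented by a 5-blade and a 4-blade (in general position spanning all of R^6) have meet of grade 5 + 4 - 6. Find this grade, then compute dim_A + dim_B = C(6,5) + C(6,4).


Meet grade = grade(A) + grade(B) - n
= 5 + 4 - 6 = 3
C(6,5) = 6
C(6,4) = 15
dim_A + dim_B = 6 + 15 = 21


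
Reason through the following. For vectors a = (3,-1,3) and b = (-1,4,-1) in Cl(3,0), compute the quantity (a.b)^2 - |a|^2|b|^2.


a . b = 3*(-1) + (-1)*4 + 3*(-1)
= -3 + (-4) + (-3) = -10
|a|^2 = 3^2 + (-1)^2 + 3^2 = 19
|b|^2 = (-1)^2 + 4^2 + (-1)^2 = 18
(a.b)^2 = (-10)^2 = 100
|a|^2 * |b|^2 = 19 * 18 = 342
Result = 100 - 342 = -242


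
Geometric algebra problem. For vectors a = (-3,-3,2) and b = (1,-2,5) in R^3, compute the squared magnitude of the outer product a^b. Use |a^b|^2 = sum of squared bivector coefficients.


a wedge b = (a1*b2 - a2*b1)*e12 + (a1*b3 - a3*b1)*e13 + (a2*b3 - a3*b2)*e23
e12 coeff: (-3)*(-2) - (-3)*1 = 6 - (-3) = 9
e13 coeff: (-3)*5 - 2*1 = -15 - 2 = -17
e23 coeff: (-3)*5 - 2*(-2) = -15 - (-4) = -11
|a wedge b|^2 = 9^2 + (-17)^2 + (-11)^2
= 81 + 289 + 121
= 491


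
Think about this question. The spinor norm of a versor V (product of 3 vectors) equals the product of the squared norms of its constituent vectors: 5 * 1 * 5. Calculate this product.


Spinor norm N(V) = |v1|^2 * |v2|^2 * ... * |v3|^2
= 5 * 1 * 5
Running product: 5, 5, 25
N(V) = 25


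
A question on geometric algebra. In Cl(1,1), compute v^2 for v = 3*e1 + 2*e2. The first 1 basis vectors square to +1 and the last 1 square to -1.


v^2 = sum of c_i^2 * e_i^2
Positive signature terms (e_i^2 = +1): 3^2 = 9
Negative signature terms (e_j^2 = -1): 2^2 = 4
v^2 = 9 - 4 = 5


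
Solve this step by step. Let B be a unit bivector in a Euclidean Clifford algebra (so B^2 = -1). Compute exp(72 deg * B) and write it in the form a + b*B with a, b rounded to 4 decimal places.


For a unit bivector B with B^2 = -1, the exponential series gives
e^(theta*B) = cos(theta) + sin(theta)*B (the GA analogue of Euler's formula).
theta = 72 degrees = 1.256637 rad
cos(72 deg) = 0.3090
sin(72 deg) = 0.9511
exp(theta*B) = 0.3090 + 0.9511*B


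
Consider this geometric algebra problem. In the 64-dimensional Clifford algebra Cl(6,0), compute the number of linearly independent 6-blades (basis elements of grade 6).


Number of grade-k basis blades in Cl(p,q) with n = p + q is C(n, k).
n = 6 + 0 = 6
C(6, 6) = 6! / (6! * 0!)
= 720 / (720 * 1)
= 1


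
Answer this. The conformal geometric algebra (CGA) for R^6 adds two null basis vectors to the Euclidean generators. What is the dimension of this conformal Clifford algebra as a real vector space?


The conformal model of R^6 uses Cl(7,1): the 6 Euclidean generators plus two extra orthogonal generators e+ (e+^2 = +1) and e- (e-^2 = -1), from which the null vectors e0, einf are built.
Number of generators m = 6 + 2 = 8.
dim Cl(p,q) = 2^m = 2^8 = 256


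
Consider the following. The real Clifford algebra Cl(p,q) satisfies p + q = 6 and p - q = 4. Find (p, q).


We need p + q = 6 and p - q = 4.
Adding: 2p = 6 + 4 = 10, so p = 5.
Then q = 6 - 5 = 1.
(p, q) = (5, 1)


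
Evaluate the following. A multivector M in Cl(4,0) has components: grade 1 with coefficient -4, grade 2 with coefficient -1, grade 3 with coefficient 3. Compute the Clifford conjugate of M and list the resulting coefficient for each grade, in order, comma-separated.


Clifford conjugate sign for grade k: (-1)^(k(k+1)/2)
Grade 1: (-1)^(1*2/2) = (-1)^1 = -1, coeff -4 -> 4
Grade 2: (-1)^(2*3/2) = (-1)^3 = -1, coeff -1 -> 1
Grade 3: (-1)^(3*4/2) = (-1)^6 = 1, coeff 3 -> 3
Conjugated coefficients: 4, 1, 3


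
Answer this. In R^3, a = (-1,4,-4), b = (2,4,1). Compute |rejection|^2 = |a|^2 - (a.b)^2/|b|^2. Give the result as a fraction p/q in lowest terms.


|a|^2 = (-1)^2 + 4^2 + (-4)^2 = 33
|b|^2 = 2^2 + 4^2 + 1^2 = 21
a . b = (-1)*2 + 4*4 + (-4)*1 = 10
(a.b)^2 = 10^2 = 100
|rej|^2 = 33 - 100/21
= (693 - 100)/21
= 593/21
In lowest terms: 593/21


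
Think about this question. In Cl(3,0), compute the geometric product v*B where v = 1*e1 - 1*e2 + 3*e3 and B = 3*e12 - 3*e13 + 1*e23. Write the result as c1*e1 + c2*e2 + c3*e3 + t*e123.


vB has grade-1 (vector) and grade-3 (trivector) parts: vB = (v _| B) + (v ^ B).
Vector part <vB>_1:
  e1: -v2*b12 - v3*b13 = -(-1)*(3) - (3)*(-3) = 12
  e2: v1*b12 - v3*b23 = (1)*(3) - (3)*(1) = 0
  e3: v1*b13 + v2*b23 = (1)*(-3) + (-1)*(1) = -4
Trivector part <vB>_3:
  e123: v1*b23 - v2*b13 + v3*b12 = (1)*(1) - (-1)*(-3) + (3)*(3) = 7
vB = 12*e1 + 0*e2 - 4*e3 + 7*e123


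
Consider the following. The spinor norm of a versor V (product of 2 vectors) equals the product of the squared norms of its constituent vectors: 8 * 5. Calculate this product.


Spinor norm N(V) = |v1|^2 * |v2|^2 * ... * |v2|^2
= 8 * 5
Running product: 8, 40
N(V) = 40


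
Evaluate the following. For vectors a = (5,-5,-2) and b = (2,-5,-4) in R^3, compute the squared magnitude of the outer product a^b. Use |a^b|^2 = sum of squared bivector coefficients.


a wedge b = (a1*b2 - a2*b1)*e12 + (a1*b3 - a3*b1)*e13 + (a2*b3 - a3*b2)*e23
e12 coeff: 5*(-5) - (-5)*2 = -25 - (-10) = -15
e13 coeff: 5*(-4) - (-2)*2 = -20 - (-4) = -16
e23 coeff: (-5)*(-4) - (-2)*(-5) = 20 - 10 = 10
|a wedge b|^2 = (-15)^2 + (-16)^2 + 10^2
= 225 + 256 + 100
= 581


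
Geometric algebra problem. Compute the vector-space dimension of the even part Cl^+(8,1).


Even subalgebra dimension = 2^(n-1)
n = 8 + 1 = 9
2^(9 - 1) = 2^8 = 256
Verification: sum of C(9,k) for even k = 1 + 36 + 126 + 84 + 9 = 256
Result = 256


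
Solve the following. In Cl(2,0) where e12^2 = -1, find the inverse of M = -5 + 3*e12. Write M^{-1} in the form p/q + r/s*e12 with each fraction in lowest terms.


M = -5 + 3*e12, where e12^2 = -1.
Since M commutes with its reverse ~M = a - b*e12, M * ~M = a^2 - b^2*e12^2 = a^2 + b^2.
So M^{-1} = ~M / (a^2 + b^2) = (a - b*e12)/(a^2 + b^2).
a^2 + b^2 = 25 + 9 = 34
Scalar part = -5/34 = -5/34
Bivector coeff = -3/34 = -3/34
M^{-1} = -5/34 - 3/34*e12


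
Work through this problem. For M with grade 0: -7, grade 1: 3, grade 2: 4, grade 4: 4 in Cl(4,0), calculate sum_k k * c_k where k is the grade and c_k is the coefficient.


Grade-weighted sum = sum of grade_k * coefficient_k
0*(-7) = 0
1*3 = 3
2*4 = 8
4*4 = 16
Total = 0 + 3 + 8 + 16 = 27


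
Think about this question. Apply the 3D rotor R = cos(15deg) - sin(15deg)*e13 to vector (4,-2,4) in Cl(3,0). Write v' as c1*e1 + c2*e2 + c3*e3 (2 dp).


Rotor R = cos(15deg) - sin(15deg)*e13
Rotation angle theta = 2 * 15 = 30 degrees in the e13 plane (e1 -> e3).
The component perpendicular to the plane (e2) is invariant: v'_2 = v2 = -2.00
cos(30deg) = 0.8660, sin(30deg) = 0.5000
v'_1 = v1*cos(theta) - v3*sin(theta) = 4*0.8660 - 4*0.5000 = 1.46
v'_3 = v1*sin(theta) + v3*cos(theta) = 4*0.5000 + 4*0.8660 = 5.46
v' = 1.46*e1 - 2.00*e2 + 5.46*e3


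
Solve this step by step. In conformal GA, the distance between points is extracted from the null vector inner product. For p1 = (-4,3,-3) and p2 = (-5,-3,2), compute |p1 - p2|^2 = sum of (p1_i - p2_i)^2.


p1 - p2 = (1, 6, -5)
|p1 - p2|^2 = 1^2 + 6^2 + (-5)^2
= 1 + 36 + 25
= 62


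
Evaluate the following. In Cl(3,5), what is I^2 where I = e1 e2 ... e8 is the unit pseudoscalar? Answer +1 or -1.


The pseudoscalar I = e1...e_n (product of all n generators) of Cl(p,q) satisfies I^2 = (-1)^(q + n(n-1)/2).
p = 3, q = 5, n = p + q = 8
n(n-1)/2 = 8 * 7 / 2 = 28
Exponent = q + n(n-1)/2 = 5 + 28 = 33
I^2 = (-1)^33 = -1


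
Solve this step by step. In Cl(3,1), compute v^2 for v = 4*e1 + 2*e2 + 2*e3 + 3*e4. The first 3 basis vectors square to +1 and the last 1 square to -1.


v^2 = sum of c_i^2 * e_i^2
Positive signature terms (e_i^2 = +1): 4^2 + 2^2 + 2^2 = 24
Negative signature terms (e_j^2 = -1): 3^2 = 9
v^2 = 24 - 9 = 15


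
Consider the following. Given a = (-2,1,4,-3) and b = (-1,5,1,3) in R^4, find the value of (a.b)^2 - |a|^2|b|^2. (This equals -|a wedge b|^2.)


a . b = (-2)*(-1) + 1*5 + 4*1 + (-3)*3
= 2 + 5 + 4 + (-9) = 2
|a|^2 = (-2)^2 + 1^2 + 4^2 + (-3)^2 = 30
|b|^2 = (-1)^2 + 5^2 + 1^2 + 3^2 = 36
(a.b)^2 = 2^2 = 4
|a|^2 * |b|^2 = 30 * 36 = 1080
Result = 4 - 1080 = -1076


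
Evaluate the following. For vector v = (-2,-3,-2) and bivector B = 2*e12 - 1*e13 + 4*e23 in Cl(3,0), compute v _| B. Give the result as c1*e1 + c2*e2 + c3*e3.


Left contraction v _| B = <vB>_1 (grade-1 part of the geometric product vB).
Using e1_|e12 = e2, e2_|e12 = -e1, e1_|e13 = e3, e3_|e13 = -e1, e2_|e23 = e3, e3_|e23 = -e2:
e1 coeff: -v2*b12 - v3*b13 = -(-3)*(2) - (-2)*(-1) = 4
e2 coeff: v1*b12 - v3*b23 = (-2)*(2) - (-2)*(4) = 4
e3 coeff: v1*b13 + v2*b23 = (-2)*(-1) + (-3)*(4) = -10
v _| B = 4*e1 + 4*e2 - 10*e3


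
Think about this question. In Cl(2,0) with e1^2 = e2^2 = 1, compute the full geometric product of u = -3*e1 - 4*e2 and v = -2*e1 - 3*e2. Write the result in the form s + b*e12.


Expand: (-3*e1 - 4*e2)(-2*e1 - 3*e2)
= (-3)*(-2)*e1e1 + (-3)*(-3)*e1e2 + (-4)*(-2)*e2e1 + (-4)*(-3)*e2e2
Using e1^2 = e2^2 = 1, e2e1 = -e1e2:
Scalar part s = (-3)*(-2) + (-4)*(-3) = 6 + 12 = 18
Bivector part b = (-3)*(-3) - (-4)*(-2) = 9 - 8 = 1
uv = 18 + 1*e12


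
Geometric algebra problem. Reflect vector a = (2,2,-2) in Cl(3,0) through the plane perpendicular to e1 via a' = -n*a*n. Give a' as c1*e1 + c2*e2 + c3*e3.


Reflection formula: a' = -n*a*n, with n = e1 (unit vector, n^2 = 1).
For reflection through hyperplane perp to e1:
The component along e1 flips sign, others stay.
a = (2, 2, -2)
a' = (-2, 2, -2)
a' = -2*e1 + 2*e2 - 2*e3


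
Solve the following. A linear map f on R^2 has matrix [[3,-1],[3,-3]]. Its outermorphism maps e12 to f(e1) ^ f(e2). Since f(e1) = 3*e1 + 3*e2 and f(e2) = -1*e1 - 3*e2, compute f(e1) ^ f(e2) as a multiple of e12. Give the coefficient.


The outermorphism of a linear map f sends e1^e2 to f(e1)^f(e2).
f(e1) = 3*e1 + 3*e2
f(e2) = -1*e1 - 3*e2
f(e1) ^ f(e2) = (3*e1 + 3*e2) ^ (-1*e1 - 3*e2)
= 3*(-3)*e12 + 3*(-1)*e21
= (-9 - (-3))*e12
= -6*e12
Coefficient = -6


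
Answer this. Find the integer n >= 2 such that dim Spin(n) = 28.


dim Spin(n) = dim so(n) = n(n-1)/2.
Solve n(n-1)/2 = 28, i.e. n^2 - n - 56 = 0.
Discriminant = 1 + 8*28 = 225
n = (1 + sqrt(225))/2 = (1 + 15)/2 = 8


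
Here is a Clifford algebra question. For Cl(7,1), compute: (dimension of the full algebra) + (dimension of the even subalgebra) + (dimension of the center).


n = 7 + 1 = 8
Total dim = 2^8 = 256
Even subalgebra dim = 2^7 = 128
n is even, so center dim = 1
Sum = 256 + 128 + 1 = 385


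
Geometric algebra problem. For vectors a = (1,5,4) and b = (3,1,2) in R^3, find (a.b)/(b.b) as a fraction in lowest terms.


Projection coefficient = (a . b) / (b . b)
a . b = 1*3 + 5*1 + 4*2
= 3 + 5 + 8 = 16
b . b = 3^2 + 1^2 + 2^2
= 9 + 1 + 4 = 14
Coefficient = 16/14
In lowest terms: 8/7


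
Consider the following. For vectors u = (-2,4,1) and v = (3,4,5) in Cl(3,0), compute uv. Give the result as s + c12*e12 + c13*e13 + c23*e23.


In Cl(3,0): e_i^2 = 1, e_ie_j = -e_je_i for i != j.
Scalar part = u . v = (-2)*3 + 4*4 + 1*5
= -6 + 16 + 5 = 15
e12 coeff = (-2)*4 - 4*3 = -8 - 12 = -20
e13 coeff = (-2)*5 - 1*3 = -10 - 3 = -13
e23 coeff = 4*5 - 1*4 = 20 - 4 = 16
uv = 15 - 20*e12 - 13*e13 + 16*e23


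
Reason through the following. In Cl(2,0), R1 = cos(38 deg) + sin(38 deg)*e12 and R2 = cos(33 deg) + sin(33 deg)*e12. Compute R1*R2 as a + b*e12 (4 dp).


Same-plane rotors commute and their half-angles add:
R1*R2 = cos(a1 + a2) + sin(a1 + a2)*e12.
a1 + a2 = 38 + 33 = 71 deg
cos(71 deg) = 0.3256
sin(71 deg) = 0.9455
R1*R2 = 0.3256 + 0.9455*e12


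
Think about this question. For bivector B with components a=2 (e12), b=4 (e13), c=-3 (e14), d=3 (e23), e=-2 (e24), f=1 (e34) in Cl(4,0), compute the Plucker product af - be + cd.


Plucker relation: af - be + cd
a*f = 2*1 = 2
b*e = 4*(-2) = -8
c*d = (-3)*3 = -9
af - be + cd = 2 - (-8) + (-9)
= 1


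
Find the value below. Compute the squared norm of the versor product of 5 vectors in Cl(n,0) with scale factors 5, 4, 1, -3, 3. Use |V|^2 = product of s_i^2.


Each vector v_i has |v_i|^2 = s_i^2
Squared scales: 5^2 = 25, 4^2 = 16, 1^2 = 1, (-3)^2 = 9, 3^2 = 9
|V|^2 = 25 * 16 * 1 * 9 * 9
= 32400


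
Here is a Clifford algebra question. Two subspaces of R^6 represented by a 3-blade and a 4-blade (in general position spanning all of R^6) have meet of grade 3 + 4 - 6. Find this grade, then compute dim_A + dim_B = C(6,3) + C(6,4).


Meet grade = grade(A) + grade(B) - n
= 3 + 4 - 6 = 1
C(6,3) = 20
C(6,4) = 15
dim_A + dim_B = 20 + 15 = 35


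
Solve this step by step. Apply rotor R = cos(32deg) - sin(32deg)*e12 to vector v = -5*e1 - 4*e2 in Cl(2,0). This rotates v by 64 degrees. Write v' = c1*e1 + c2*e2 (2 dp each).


Rotor R = cos(32deg) - sin(32deg)*e12
Rotation angle theta = 2 * 32 = 64 degrees
v' = R*v*~R rotates v by theta.
cos(64deg) = 0.4384, sin(64deg) = 0.8988
v'_1 = -5*cos(64deg) - (-4)*sin(64deg)
= -5*0.4384 - (-4)*0.8988
= 1.40
v'_2 = -5*sin(64deg) + (-4)*cos(64deg)
= -5*0.8988 + (-4)*0.4384
= -6.25
v' = 1.40*e1 - 6.25*e2


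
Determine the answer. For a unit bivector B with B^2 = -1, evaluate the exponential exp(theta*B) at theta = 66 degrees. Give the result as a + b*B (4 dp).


For a unit bivector B with B^2 = -1, the exponential series gives
e^(theta*B) = cos(theta) + sin(theta)*B (the GA analogue of Euler's formula).
theta = 66 degrees = 1.151917 rad
cos(66 deg) = 0.4067
sin(66 deg) = 0.9135
exp(theta*B) = 0.4067 + 0.9135*B


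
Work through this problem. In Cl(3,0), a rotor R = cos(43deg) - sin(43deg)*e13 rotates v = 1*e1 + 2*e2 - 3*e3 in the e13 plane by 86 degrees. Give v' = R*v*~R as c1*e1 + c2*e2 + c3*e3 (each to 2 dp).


Rotor R = cos(43deg) - sin(43deg)*e13
Rotation angle theta = 2 * 43 = 86 degrees in the e13 plane (e1 -> e3).
The component perpendicular to the plane (e2) is invariant: v'_2 = v2 = 2.00
cos(86deg) = 0.0698, sin(86deg) = 0.9976
v'_1 = v1*cos(theta) - v3*sin(theta) = 1*0.0698 - (-3)*0.9976 = 3.06
v'_3 = v1*sin(theta) + v3*cos(theta) = 1*0.9976 + (-3)*0.0698 = 0.79
v' = 3.06*e1 + 2.00*e2 + 0.79*e3


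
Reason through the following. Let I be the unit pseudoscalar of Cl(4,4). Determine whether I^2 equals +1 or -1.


The pseudoscalar I = e1...e_n (product of all n generators) of Cl(p,q) satisfies I^2 = (-1)^(q + n(n-1)/2).
p = 4, q = 4, n = p + q = 8
n(n-1)/2 = 8 * 7 / 2 = 28
Exponent = q + n(n-1)/2 = 4 + 28 = 32
I^2 = (-1)^32 = +1


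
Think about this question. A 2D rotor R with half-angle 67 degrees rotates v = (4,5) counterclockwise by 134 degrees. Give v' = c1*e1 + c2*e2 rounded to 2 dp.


Rotor R = cos(67deg) - sin(67deg)*e12
Rotation angle theta = 2 * 67 = 134 degrees
v' = R*v*~R rotates v by theta.
cos(134deg) = -0.6947, sin(134deg) = 0.7193
v'_1 = 4*cos(134deg) - 5*sin(134deg)
= 4*(-0.6947) - 5*0.7193
= -6.38
v'_2 = 4*sin(134deg) + 5*cos(134deg)
= 4*0.7193 + 5*(-0.6947)
= -0.60
v' = -6.38*e1 - 0.60*e2


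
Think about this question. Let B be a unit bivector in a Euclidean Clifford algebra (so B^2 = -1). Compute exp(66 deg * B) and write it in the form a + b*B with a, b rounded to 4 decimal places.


For a unit bivector B with B^2 = -1, the exponential series gives
e^(theta*B) = cos(theta) + sin(theta)*B (the GA analogue of Euler's formula).
theta = 66 degrees = 1.151917 rad
cos(66 deg) = 0.4067
sin(66 deg) = 0.9135
exp(theta*B) = 0.4067 + 0.9135*B


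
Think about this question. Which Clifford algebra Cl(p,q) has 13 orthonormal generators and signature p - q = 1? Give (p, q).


We need p + q = 13 and p - q = 1.
Adding: 2p = 13 + 1 = 14, so p = 7.
Then q = 13 - 7 = 6.
(p, q) = (7, 6)


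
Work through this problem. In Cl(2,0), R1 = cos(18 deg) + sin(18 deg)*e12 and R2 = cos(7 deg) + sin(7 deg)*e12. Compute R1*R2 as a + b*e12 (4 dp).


Same-plane rotors commute and their half-angles add:
R1*R2 = cos(a1 + a2) + sin(a1 + a2)*e12.
a1 + a2 = 18 + 7 = 25 deg
cos(25 deg) = 0.9063
sin(25 deg) = 0.4226
R1*R2 = 0.9063 + 0.4226*e12


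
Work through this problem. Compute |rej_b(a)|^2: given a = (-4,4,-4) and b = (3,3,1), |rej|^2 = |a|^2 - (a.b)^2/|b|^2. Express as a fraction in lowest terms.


|a|^2 = (-4)^2 + 4^2 + (-4)^2 = 48
|b|^2 = 3^2 + 3^2 + 1^2 = 19
a . b = (-4)*3 + 4*3 + (-4)*1 = -4
(a.b)^2 = (-4)^2 = 16
|rej|^2 = 48 - 16/19
= (912 - 16)/19
= 896/19
In lowest terms: 896/19


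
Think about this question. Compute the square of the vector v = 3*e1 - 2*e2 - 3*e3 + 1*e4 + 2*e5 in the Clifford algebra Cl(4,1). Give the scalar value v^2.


v^2 = sum of c_i^2 * e_i^2
Positive signature terms (e_i^2 = +1): 3^2 + (-2)^2 + (-3)^2 + 1^2 = 23
Negative signature terms (e_j^2 = -1): 2^2 = 4
v^2 = 23 - 4 = 19


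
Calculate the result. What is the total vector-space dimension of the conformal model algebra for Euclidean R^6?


The conformal model of R^6 uses Cl(7,1): the 6 Euclidean generators plus two extra orthogonal generators e+ (e+^2 = +1) and e- (e-^2 = -1), from which the null vectors e0, einf are built.
Number of generators m = 6 + 2 = 8.
dim Cl(p,q) = 2^m = 2^8 = 256


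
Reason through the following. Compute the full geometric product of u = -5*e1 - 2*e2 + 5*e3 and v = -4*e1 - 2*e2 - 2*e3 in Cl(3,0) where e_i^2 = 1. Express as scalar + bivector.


In Cl(3,0): e_i^2 = 1, e_ie_j = -e_je_i for i != j.
Scalar part = u . v = (-5)*(-4) + (-2)*(-2) + 5*(-2)
= 20 + 4 + (-10) = 14
e12 coeff = (-5)*(-2) - (-2)*(-4) = 10 - 8 = 2
e13 coeff = (-5)*(-2) - 5*(-4) = 10 - (-20) = 30
e23 coeff = (-2)*(-2) - 5*(-2) = 4 - (-10) = 14
uv = 14 + 2*e12 + 30*e13 + 14*e23


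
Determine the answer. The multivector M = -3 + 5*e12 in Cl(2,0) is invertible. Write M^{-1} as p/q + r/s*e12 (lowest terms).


M = -3 + 5*e12, where e12^2 = -1.
Since M commutes with its reverse ~M = a - b*e12, M * ~M = a^2 - b^2*e12^2 = a^2 + b^2.
So M^{-1} = ~M / (a^2 + b^2) = (a - b*e12)/(a^2 + b^2).
a^2 + b^2 = 9 + 25 = 34
Scalar part = -3/34 = -3/34
Bivector coeff = -5/34 = -5/34
M^{-1} = -3/34 - 5/34*e12


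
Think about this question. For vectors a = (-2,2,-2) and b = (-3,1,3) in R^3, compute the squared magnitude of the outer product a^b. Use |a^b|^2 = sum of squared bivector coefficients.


a wedge b = (a1*b2 - a2*b1)*e12 + (a1*b3 - a3*b1)*e13 + (a2*b3 - a3*b2)*e23
e12 coeff: (-2)*1 - 2*(-3) = -2 - (-6) = 4
e13 coeff: (-2)*3 - (-2)*(-3) = -6 - 6 = -12
e23 coeff: 2*3 - (-2)*1 = 6 - (-2) = 8
|a wedge b|^2 = 4^2 + (-12)^2 + 8^2
= 16 + 144 + 64
= 224


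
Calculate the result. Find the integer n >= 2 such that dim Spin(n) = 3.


dim Spin(n) = dim so(n) = n(n-1)/2.
Solve n(n-1)/2 = 3, i.e. n^2 - n - 6 = 0.
Discriminant = 1 + 8*3 = 25
n = (1 + sqrt(25))/2 = (1 + 5)/2 = 3


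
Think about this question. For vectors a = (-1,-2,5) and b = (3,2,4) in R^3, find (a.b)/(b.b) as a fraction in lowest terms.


Projection coefficient = (a . b) / (b . b)
a . b = (-1)*3 + (-2)*2 + 5*4
= -3 + (-4) + 20 = 13
b . b = 3^2 + 2^2 + 4^2
= 9 + 4 + 16 = 29
Coefficient = 13/29
In lowest terms: 13/29


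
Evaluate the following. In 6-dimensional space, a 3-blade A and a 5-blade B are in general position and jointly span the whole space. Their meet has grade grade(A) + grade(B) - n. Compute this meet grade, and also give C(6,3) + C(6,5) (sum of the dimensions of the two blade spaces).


Meet grade = grade(A) + grade(B) - n
= 3 + 5 - 6 = 2
C(6,3) = 20
C(6,5) = 6
dim_A + dim_B = 20 + 6 = 26


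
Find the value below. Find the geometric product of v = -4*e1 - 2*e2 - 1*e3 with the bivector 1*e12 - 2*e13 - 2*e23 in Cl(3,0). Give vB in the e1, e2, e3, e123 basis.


vB has grade-1 (vector) and grade-3 (trivector) parts: vB = (v _| B) + (v ^ B).
Vector part <vB>_1:
  e1: -v2*b12 - v3*b13 = -(-2)*(1) - (-1)*(-2) = 0
  e2: v1*b12 - v3*b23 = (-4)*(1) - (-1)*(-2) = -6
  e3: v1*b13 + v2*b23 = (-4)*(-2) + (-2)*(-2) = 12
Trivector part <vB>_3:
  e123: v1*b23 - v2*b13 + v3*b12 = (-4)*(-2) - (-2)*(-2) + (-1)*(1) = 3
vB = 0*e1 - 6*e2 + 12*e3 + 3*e123
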